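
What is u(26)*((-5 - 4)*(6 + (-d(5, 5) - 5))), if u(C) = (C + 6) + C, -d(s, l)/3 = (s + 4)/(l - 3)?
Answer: -7569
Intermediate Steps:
d(s, l) = -3*(4 + s)/(-3 + l) (d(s, l) = -3*(s + 4)/(l - 3) = -3*(4 + s)/(-3 + l))
u(C) = 6 + 2*C (u(C) = (6 + C) + C = 6 + 2*C)
u(26)*((-5 - 4)*(6 + (-d(5, 5) - 5))) = (6 + 2*26)*((-5 - 4)*(6 + (-3*(-4 - 1*5)/(-3 + 5) - 5))) = (6 + 52)*(-9*(6 + (-3*(-4 - 5)/2 - 5))) = 58*(-9*(6 + (-3*(-9)/2 - 5))) = 58*(-9*(6 + (-1*(-27/2) - 5))) = 58*(-9*(6 + (27/2 - 5))) = 58*(-9*(6 + 17/2)) = 58*(-9*29/2) = 58*(-261/2) = -7569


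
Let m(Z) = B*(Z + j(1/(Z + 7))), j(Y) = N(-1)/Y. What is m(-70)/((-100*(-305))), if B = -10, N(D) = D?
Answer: 7/3050 ≈ 0.0022951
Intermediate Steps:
j(Y) = -1/Y
m(Z) = 70 (m(Z) = -10*(Z - 1/(1/(Z + 7))) = -10*(Z - 1/(1/(7 + Z))) = -10*(Z - (7 + Z)) = -10*(Z + (-7 - Z)) = -10*(-7) = 70)
m(-70)/((-100*(-305))) = 70/((-100*(-305))) = 70/30500 = 70*(1/30500) = 7/3050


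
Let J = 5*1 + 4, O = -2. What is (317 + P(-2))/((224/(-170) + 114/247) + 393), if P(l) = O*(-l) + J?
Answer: 355810/433319 ≈ 0.82113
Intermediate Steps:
J = 9 (J = 5 + 4 = 9)
P(l) = 9 + 2*l (P(l) = -(-2)*l + 9 = 2*l + 9 = 9 + 2*l)
(317 + P(-2))/((224/(-170) + 114/247) + 393) = (317 + (9 + 2*(-2)))/((224/(-170) + 114/247) + 393) = (317 + (9 - 4))/((224*(-1/170) + 114*(1/247)) + 393) = (317 + 5)/((-112/85 + 6/13) + 393) = 322/(-946/1105 + 393) = 322/(433319/1105) = 322*(1105/433319) = 355810/433319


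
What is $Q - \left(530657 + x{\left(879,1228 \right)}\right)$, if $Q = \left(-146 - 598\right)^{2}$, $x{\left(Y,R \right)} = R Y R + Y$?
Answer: $-1325495936$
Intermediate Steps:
$x{\left(Y,R \right)} = Y + Y R^{2}$ ($x{\left(Y,R \right)} = Y R^{2} + Y = Y + Y R^{2}$)
$Q = 553536$ ($Q = \left(-744\right)^{2} = 553536$)
$Q - \left(530657 + x{\left(879,1228 \right)}\right) = 553536 - \left(530657 + 879 \left(1 + 1228^{2}\right)\right) = 553536 - \left(530657 + 879 \left(1 + 1507984\right)\right) = 553536 - \left(530657 + 879 \cdot 1507985\right) = 553536 - 1326049472 = -1325495936$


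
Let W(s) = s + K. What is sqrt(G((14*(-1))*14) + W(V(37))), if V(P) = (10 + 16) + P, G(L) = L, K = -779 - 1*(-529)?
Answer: I*sqrt(383) ≈ 19.57*I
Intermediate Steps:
K = -250 (K = -779 + 529 = -250)
V(P) = 26 + P
W(s) = -250 + s (W(s) = s - 250 = -250 + s)
sqrt(G((14*(-1))*14) + W(V(37))) = sqrt((14*(-1))*14 + (-250 + (26 + 37))) = sqrt(-14*14 + (-250 + 63)) = sqrt(-196 - 187) = sqrt(-383) = I*sqrt(383)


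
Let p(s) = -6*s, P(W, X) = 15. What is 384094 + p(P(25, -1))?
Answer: 384004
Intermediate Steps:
384094 + p(P(25, -1)) = 384094 - 6*15 = 384094 - 90 = 384004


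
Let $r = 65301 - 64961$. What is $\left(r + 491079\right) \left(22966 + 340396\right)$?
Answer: $178562990678$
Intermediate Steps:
$r = 340$
$\left(r + 491079\right) \left(22966 + 340396\right) = \left(340 + 491079\right) \left(22966 + 340396\right) = 491419 \cdot 363362 = 178562990678$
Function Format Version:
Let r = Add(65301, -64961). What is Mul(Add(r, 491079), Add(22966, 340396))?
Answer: 178562990678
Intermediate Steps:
r = 340
Mul(Add(r, 491079), Add(22966, 340396)) = Mul(Add(340, 491079), Add(22966, 340396)) = Mul(491419, 363362) = 178562990678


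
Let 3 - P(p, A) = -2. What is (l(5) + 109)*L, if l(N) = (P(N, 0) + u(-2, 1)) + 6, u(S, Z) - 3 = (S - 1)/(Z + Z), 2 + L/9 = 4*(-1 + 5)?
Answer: 15309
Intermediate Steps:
L = 126 (L = -18 + 9*(4*(-1 + 5)) = -18 + 9*(4*4) = -18 + 9*16 = -18 + 144 = 126)
P(p, A) = 5 (P(p, A) = 3 - 1*(-2) = 3 + 2 = 5)
u(S, Z) = 3 + (-1 + S)/(2*Z) (u(S, Z) = 3 + (S - 1)/(Z + Z) = 3 + (-1 + S)/((2*Z)) = 3 + (-1 + S)*(1/(2*Z)) = 3 + (-1 + S)/(2*Z))
l(N) = 25/2 (l(N) = (5 + (½)*(-1 - 2 + 6*1)/1) + 6 = (5 + (½)*1*(-1 - 2 + 6)) + 6 = (5 + (½)*1*3) + 6 = (5 + 3/2) + 6 = 13/2 + 6 = 25/2)
(l(5) + 109)*L = (25/2 + 109)*126 = (243/2)*126 = 15309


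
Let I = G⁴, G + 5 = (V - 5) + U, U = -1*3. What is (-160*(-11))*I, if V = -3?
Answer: 115343360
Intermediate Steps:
U = -3
G = -16 (G = -5 + ((-3 - 5) - 3) = -5 + (-8 - 3) = -5 - 11 = -16)
I = 65536 (I = (-16)⁴ = 65536)
(-160*(-11))*I = -160*(-11)*65536 = 1760*65536 = 115343360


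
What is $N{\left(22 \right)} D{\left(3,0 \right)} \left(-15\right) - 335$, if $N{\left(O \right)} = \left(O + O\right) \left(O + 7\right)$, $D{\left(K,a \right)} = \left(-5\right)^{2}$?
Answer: $-478835$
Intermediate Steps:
$D{\left(K,a \right)} = 25$
$N{\left(O \right)} = 2 O \left(7 + O\right)$
$N{\left(22 \right)} D{\left(3,0 \right)} \left(-15\right) - 335 = 2 \cdot 22 \left(7 + 22\right) 25 \left(-15\right) - 335 = 2 \cdot 22 \cdot 29 \left(-375\right) - 335 = 1276 \left(-375\right) - 335 = -478500 - 335 = -478835$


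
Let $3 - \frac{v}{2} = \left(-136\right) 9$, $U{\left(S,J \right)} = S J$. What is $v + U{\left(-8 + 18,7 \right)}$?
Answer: $2524$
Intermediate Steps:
$U{\left(S,J \right)} = J S$
$v = 2454$ ($v = 6 - 2 \left(\left(-136\right) 9\right) = 6 - -2448 = 6 + 2448 = 2454$)
$v + U{\left(-8 + 18,7 \right)} = 2454 + 7 \left(-8 + 18\right) = 2454 + 7 \cdot 10 = 2454 + 70 = 2524$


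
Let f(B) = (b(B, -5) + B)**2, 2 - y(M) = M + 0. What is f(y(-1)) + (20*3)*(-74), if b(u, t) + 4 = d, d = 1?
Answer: -4440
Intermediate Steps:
b(u, t) = -3 (b(u, t) = -4 + 1 = -3)
y(M) = 2 - M (y(M) = 2 - (M + 0) = 2 - M)
f(B) = (-3 + B)**2
f(y(-1)) + (20*3)*(-74) = (-3 + (2 - 1*(-1)))**2 + (20*3)*(-74) = (-3 + (2 + 1))**2 + 60*(-74) = (-3 + 3)**2 - 4440 = 0**2 - 4440 = 0 - 4440 = -4440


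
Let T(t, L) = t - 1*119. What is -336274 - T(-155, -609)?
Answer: -336000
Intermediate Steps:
T(t, L) = -119 + t (T(t, L) = t - 119 = -119 + t)
-336274 - T(-155, -609) = -336274 - (-119 - 155) = -336274 - 1*(-274) = -336274 + 274 = -336000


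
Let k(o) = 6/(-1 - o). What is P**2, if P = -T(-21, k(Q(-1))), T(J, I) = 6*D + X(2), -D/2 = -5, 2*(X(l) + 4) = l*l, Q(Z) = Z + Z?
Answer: 3364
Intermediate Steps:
Q(Z) = 2*Z
X(l) = -4 + l**2/2 (X(l) = -4 + (l*l)/2 = -4 + l**2/2)
D = 10 (D = -2*(-5) = 10)
T(J, I) = 58 (T(J, I) = 6*10 + (-4 + (1/2)*2**2) = 60 + (-4 + (1/2)*4) = 60 + (-4 + 2) = 60 - 2 = 58)
P = -58 (P = -1*58 = -58)
P**2 = (-58)**2 = 3364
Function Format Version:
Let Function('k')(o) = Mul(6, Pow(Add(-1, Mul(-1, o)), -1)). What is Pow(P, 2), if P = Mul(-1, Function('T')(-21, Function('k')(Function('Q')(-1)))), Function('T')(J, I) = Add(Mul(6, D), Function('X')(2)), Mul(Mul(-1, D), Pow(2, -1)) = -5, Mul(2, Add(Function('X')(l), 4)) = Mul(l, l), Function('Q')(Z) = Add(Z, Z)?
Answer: 3364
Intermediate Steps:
Function('Q')(Z) = Mul(2, Z)
Function('X')(l) = Add(-4, Mul(Rational(1, 2), Pow(l, 2))) (Function('X')(l) = Add(-4, Mul(Rational(1, 2), Mul(l, l))) = Add(-4, Mul(Rational(1, 2), Pow(l, 2))))
D = 10 (D = Mul(-2, -5) = 10)
Function('T')(J, I) = 58 (Function('T')(J, I) = Add(Mul(6, 10), Add(-4, Mul(Rational(1, 2), Pow(2, 2)))) = Add(60, Add(-4, Mul(Rational(1, 2), 4))) = Add(60, Add(-4, 2)) = Add(60, -2) = 58)
P = -58 (P = Mul(-1, 58) = -58)
Pow(P, 2) = Pow(-58, 2) = 3364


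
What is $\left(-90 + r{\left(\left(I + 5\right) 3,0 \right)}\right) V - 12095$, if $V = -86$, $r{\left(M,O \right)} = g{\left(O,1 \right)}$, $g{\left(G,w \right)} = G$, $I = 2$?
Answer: $-4355$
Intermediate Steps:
$r{\left(M,O \right)} = O$
$\left(-90 + r{\left(\left(I + 5\right) 3,0 \right)}\right) V - 12095 = \left(-90 + 0\right) \left(-86\right) - 12095 = \left(-90\right) \left(-86\right) - 12095 = 7740 - 12095 = -4355$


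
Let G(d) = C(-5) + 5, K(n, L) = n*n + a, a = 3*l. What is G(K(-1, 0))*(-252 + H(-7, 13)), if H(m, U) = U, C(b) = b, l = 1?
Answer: 0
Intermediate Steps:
a = 3 (a = 3*1 = 3)
K(n, L) = 3 + n² (K(n, L) = n*n + 3 = n² + 3 = 3 + n²)
G(d) = 0 (G(d) = -5 + 5 = 0)
G(K(-1, 0))*(-252 + H(-7, 13)) = 0*(-252 + 13) = 0*(-239) = 0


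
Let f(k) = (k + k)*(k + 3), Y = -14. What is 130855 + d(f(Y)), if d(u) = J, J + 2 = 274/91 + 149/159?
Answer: 1893369182/14469 ≈ 1.3086e+5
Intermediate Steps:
f(k) = 2*k*(3 + k) (f(k) = (2*k)*(3 + k) = 2*k*(3 + k))
J = 28187/14469 (J = -2 + (274/91 + 149/159) = -2 + 57125/14469 = 28187/14469 ≈ 1.9481)
d(u) = 28187/14469
130855 + d(f(Y)) = 130855 + 28187/14469 = 1893369182/14469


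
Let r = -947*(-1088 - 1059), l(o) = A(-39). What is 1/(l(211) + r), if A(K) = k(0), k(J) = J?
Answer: 1/2033209 ≈ 4.9183e-7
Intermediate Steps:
A(K) = 0
l(o) = 0
r = 2033209 (r = -947*(-2147) = 2033209)
1/(l(211) + r) = 1/(0 + 2033209) = 1/2033209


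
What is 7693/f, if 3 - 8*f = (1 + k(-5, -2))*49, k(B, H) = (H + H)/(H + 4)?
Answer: 15386/13 ≈ 1183.5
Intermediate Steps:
k(B, H) = 2*H/(4 + H) (k(B, H) = (2*H)/(4 + H) = 2*H/(4 + H))
f = 13/2 (f = 3/8 - (1 + 2*(-2)/(4 - 2))*49/8 = 3/8 - (1 + 2*(-2)/2)*49/8 = 3/8 - (1 + 2*(-2)*(1/2))*49/8 = 3/8 - (1 - 2)*49/8 = 3/8 - (-1)*49/8 = 3/8 - 1/8*(-49) = 3/8 + 49/8 = 13/2 ≈ 6.5000)
7693/f = 7693/(13/2) = 7693*(2/13) = 15386/13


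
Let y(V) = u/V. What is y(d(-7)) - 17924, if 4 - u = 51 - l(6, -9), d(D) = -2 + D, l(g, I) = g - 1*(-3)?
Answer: -161278/9 ≈ -17920.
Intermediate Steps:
l(g, I) = 3 + g (l(g, I) = g + 3 = 3 + g)
u = -38 (u = 4 - (51 - (3 + 6)) = 4 - (51 - 1*9) = 4 - (51 - 9) = 4 - 1*42 = 4 - 42 = -38)
y(V) = -38/V
y(d(-7)) - 17924 = -38/(-2 - 7) - 17924 = -38/(-9) - 17924 = -38*(-1/9) - 17924 = 38/9 - 17924 = -161278/9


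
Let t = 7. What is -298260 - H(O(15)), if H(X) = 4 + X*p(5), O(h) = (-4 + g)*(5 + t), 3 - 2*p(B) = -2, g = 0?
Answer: -298144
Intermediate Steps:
p(B) = 5/2 (p(B) = 3/2 - ½*(-2) = 3/2 + 1 = 5/2)
O(h) = -48 (O(h) = (-4 + 0)*(5 + 7) = -4*12 = -48)
H(X) = 4 + 5*X/2 (H(X) = 4 + X*(5/2) = 4 + 5*X/2)
-298260 - H(O(15)) = -298260 - (4 + (5/2)*(-48)) = -298260 - (4 - 120) = -298260 - 1*(-116) = -298260 + 116 = -298144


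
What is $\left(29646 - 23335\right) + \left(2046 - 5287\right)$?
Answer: $3070$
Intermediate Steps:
$\left(29646 - 23335\right) + \left(2046 - 5287\right) = 6311 - 3241 = 3070$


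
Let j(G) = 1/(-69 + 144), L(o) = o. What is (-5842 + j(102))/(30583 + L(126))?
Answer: -438149/2303175 ≈ -0.19024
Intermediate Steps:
j(G) = 1/75
(-5842 + j(102))/(30583 + L(126)) = (-5842 + 1/75)/(30583 + 126) = -438149/75/30709 = -438149/75*1/30709 = -438149/2303175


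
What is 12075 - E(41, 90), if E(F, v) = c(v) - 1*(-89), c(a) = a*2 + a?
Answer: 11716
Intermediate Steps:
c(a) = 3*a (c(a) = 2*a + a = 3*a)
E(F, v) = 89 + 3*v (E(F, v) = 3*v - 1*(-89) = 3*v + 89 = 89 + 3*v)
12075 - E(41, 90) = 12075 - (89 + 3*90) = 12075 - (89 + 270) = 12075 - 1*359 = 12075 - 359 = 11716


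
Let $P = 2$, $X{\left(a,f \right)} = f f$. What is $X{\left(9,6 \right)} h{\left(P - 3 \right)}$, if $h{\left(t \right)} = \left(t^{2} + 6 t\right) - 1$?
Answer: $-216$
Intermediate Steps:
$X{\left(a,f \right)} = f^{2}$
$h{\left(t \right)} = -1 + t^{2} + 6 t$
$X{\left(9,6 \right)} h{\left(P - 3 \right)} = 6^{2} \left(-1 + \left(2 - 3\right)^{2} + 6 \left(2 - 3\right)\right) = 36 \left(-1 + \left(2 - 3\right)^{2} + 6 \left(2 - 3\right)\right) = 36 \left(-1 + \left(-1\right)^{2} + 6 \left(-1\right)\right) = 36 \left(-1 + 1 - 6\right) = 36 \left(-6\right) = -216$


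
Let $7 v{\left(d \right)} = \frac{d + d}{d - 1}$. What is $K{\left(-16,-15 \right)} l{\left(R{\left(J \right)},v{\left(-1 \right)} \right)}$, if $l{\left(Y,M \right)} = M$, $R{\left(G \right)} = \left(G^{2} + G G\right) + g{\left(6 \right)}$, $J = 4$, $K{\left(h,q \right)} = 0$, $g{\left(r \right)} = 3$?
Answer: $0$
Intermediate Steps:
$v{\left(d \right)} = \frac{2 d}{7 \left(-1 + d\right)}$ ($v{\left(d \right)} = \frac{\left(d + d\right) \frac{1}{d - 1}}{7} = \frac{2 d \frac{1}{-1 + d}}{7} = \frac{2 d}{7 \left(-1 + d\right)}$)
$R{\left(G \right)} = 3 + 2 G^{2}$ ($R{\left(G \right)} = \left(G^{2} + G G\right) + 3 = \left(G^{2} + G^{2}\right) + 3 = 2 G^{2} + 3 = 3 + 2 G^{2}$)
$K{\left(-16,-15 \right)} l{\left(R{\left(J \right)},v{\left(-1 \right)} \right)} = 0 \cdot \frac{2}{7} \left(-1\right) \frac{1}{-1 - 1} = 0 \cdot \frac{2}{7} \left(-1\right) \frac{1}{-2} = 0 \cdot \frac{2}{7} \left(-1\right) \left(- \frac{1}{2}\right) = 0 \cdot \frac{1}{7} = 0$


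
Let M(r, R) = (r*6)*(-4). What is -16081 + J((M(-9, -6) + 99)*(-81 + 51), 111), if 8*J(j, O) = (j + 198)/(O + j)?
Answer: -100119535/6226 ≈ -16081.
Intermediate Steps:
M(r, R) = -24*r (M(r, R) = (6*r)*(-4) = -24*r)
J(j, O) = (198 + j)/(8*(O + j)) (J(j, O) = ((j + 198)/(O + j))/8 = ((198 + j)/(O + j))/8 = (198 + j)/(8*(O + j)))
-16081 + J((M(-9, -6) + 99)*(-81 + 51), 111) = -16081 + (198 + (-24*(-9) + 99)*(-81 + 51))/(8*(111 + (-24*(-9) + 99)*(-81 + 51))) = -16081 + (198 + (216 + 99)*(-30))/(8*(111 + (216 + 99)*(-30))) = -16081 + (198 + 315*(-30))/(8*(111 + 315*(-30))) = -16081 + (198 - 9450)/(8*(111 - 9450)) = -16081 + (1/8)*(-9252)/(-9339) = -16081 + (1/8)*(-1/9339)*(-9252) = -16081 + 771/6226 = -100119535/6226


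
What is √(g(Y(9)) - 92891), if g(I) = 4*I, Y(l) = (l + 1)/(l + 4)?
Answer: I*√15698059/13 ≈ 304.78*I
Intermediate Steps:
Y(l) = (1 + l)/(4 + l)
√(g(Y(9)) - 92891) = √(4*((1 + 9)/(4 + 9)) - 92891) = √(4*(10/13) - 92891) = √(40/13 - 92891) = √(-1207543/13) = I*√15698059/13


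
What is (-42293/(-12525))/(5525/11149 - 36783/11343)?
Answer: -1782834728117/1450493496600 ≈ -1.2291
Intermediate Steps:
(-42293/(-12525))/(5525/11149 - 36783/11343) = (-42293*(-1/12525))/(5525*(1/11149) - 36783*1/11343) = 42293/(12525*(5525/11149 - 12261/3781)) = 42293/(12525*(-115807864/42154369)) = (42293/12525)*(-42154369/115807864) = -1782834728117/1450493496600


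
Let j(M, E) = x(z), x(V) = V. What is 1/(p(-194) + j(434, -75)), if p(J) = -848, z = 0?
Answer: -1/848 ≈ -0.0011792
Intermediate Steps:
j(M, E) = 0
1/(p(-194) + j(434, -75)) = 1/(-848 + 0) = 1/(-848) = -1/848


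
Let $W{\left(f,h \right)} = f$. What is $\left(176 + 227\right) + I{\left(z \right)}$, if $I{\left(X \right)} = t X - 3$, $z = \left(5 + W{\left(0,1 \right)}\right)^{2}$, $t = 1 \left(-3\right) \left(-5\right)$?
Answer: $775$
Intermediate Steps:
$t = 15$ ($t = \left(-3\right) \left(-5\right) = 15$)
$z = 25$ ($z = \left(5 + 0\right)^{2} = 5^{2} = 25$)
$I{\left(X \right)} = -3 + 15 X$ ($I{\left(X \right)} = 15 X - 3 = -3 + 15 X$)
$\left(176 + 227\right) + I{\left(z \right)} = \left(176 + 227\right) + \left(-3 + 15 \cdot 25\right) = 403 + \left(-3 + 375\right) = 403 + 372 = 775$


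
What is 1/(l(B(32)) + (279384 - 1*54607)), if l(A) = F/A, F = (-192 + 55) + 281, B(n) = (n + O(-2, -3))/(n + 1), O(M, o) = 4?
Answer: 1/224909 ≈ 4.4462e-6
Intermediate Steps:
B(n) = (4 + n)/(1 + n) (B(n) = (n + 4)/(n + 1) = (4 + n)/(1 + n))
F = 144 (F = -137 + 281 = 144)
l(A) = 144/A
1/(l(B(32)) + (279384 - 1*54607)) = 1/(144/(((4 + 32)/(1 + 32))) + (279384 - 1*54607)) = 1/(144/((36/33)) + (279384 - 54607)) = 1/(144/(((1/33)*36)) + 224777) = 1/(144/(12/11) + 224777) = 1/(144*(11/12) + 224777) = 1/(132 + 224777) = 1/224909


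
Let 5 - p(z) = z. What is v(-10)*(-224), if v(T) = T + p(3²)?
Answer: 3136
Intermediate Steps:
p(z) = 5 - z
v(T) = -4 + T (v(T) = T + (5 - 1*3²) = T + (5 - 1*9) = T + (5 - 9) = T - 4 = -4 + T)
v(-10)*(-224) = (-4 - 10)*(-224) = -14*(-224) = 3136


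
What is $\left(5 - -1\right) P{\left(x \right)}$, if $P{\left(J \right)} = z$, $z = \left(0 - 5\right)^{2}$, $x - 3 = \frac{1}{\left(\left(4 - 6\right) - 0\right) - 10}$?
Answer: $150$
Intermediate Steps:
$x = \frac{35}{12}$ ($x = 3 + \frac{1}{\left(\left(4 - 6\right) - 0\right) - 10} = 3 + \frac{1}{\left(\left(4 - 6\right) + 0\right) - 10} = 3 + \frac{1}{\left(-2 + 0\right) - 10} = 3 + \frac{1}{-2 - 10} = 3 + \frac{1}{-12} = 3 - \frac{1}{12} = \frac{35}{12} \approx 2.9167$)
$z = 25$ ($z = \left(-5\right)^{2} = 25$)
$P{\left(J \right)} = 25$
$\left(5 - -1\right) P{\left(x \right)} = \left(5 - -1\right) 25 = \left(5 + 1\right) 25 = 6 \cdot 25 = 150$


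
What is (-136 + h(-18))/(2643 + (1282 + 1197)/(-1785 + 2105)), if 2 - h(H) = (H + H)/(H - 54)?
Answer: -43040/848239 ≈ -0.050740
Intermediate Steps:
h(H) = 2 - 2*H/(-54 + H) (h(H) = 2 - (H + H)/(H - 54) = 2 - 2*H/(-54 + H))
(-136 + h(-18))/(2643 + (1282 + 1197)/(-1785 + 2105)) = (-136 - 108/(-54 - 18))/(2643 + (1282 + 1197)/(-1785 + 2105)) = (-136 - 108/(-72))/(2643 + 2479/320) = (-136 - 108*(-1/72))/(2643 + 2479*(1/320)) = (-136 + 3/2)/(2643 + 2479/320) = -269/(2*848239/320) = -269/2*320/848239 = -43040/848239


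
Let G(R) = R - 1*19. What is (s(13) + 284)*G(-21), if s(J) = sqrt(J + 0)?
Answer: -11360 - 40*sqrt(13) ≈ -11504.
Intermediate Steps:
G(R) = -19 + R (G(R) = R - 19 = -19 + R)
s(J) = sqrt(J)
(s(13) + 284)*G(-21) = (sqrt(13) + 284)*(-19 - 21) = (284 + sqrt(13))*(-40) = -11360 - 40*sqrt(13)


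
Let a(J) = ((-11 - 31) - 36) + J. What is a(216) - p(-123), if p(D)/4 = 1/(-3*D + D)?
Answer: 16972/123 ≈ 137.98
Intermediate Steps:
p(D) = -2/D (p(D) = 4/(-3*D + D) = 4/((-2*D)) = 4*(-1/(2*D)) = -2/D)
a(J) = -78 + J (a(J) = (-42 - 36) + J = -78 + J)
a(216) - p(-123) = (-78 + 216) - (-2)/(-123) = 138 - (-2)*(-1)/123 = 138 - 1*2/123 = 138 - 2/123 = 16972/123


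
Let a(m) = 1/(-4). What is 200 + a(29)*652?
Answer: 37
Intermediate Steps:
a(m) = -1/4
200 + a(29)*652 = 200 - 1/4*652 = 200 - 163 = 37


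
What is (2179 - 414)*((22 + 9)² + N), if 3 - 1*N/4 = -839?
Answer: 7640685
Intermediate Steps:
N = 3368 (N = 12 - 4*(-839) = 12 + 3356 = 3368)
(2179 - 414)*((22 + 9)² + N) = (2179 - 414)*((22 + 9)² + 3368) = 1765*(31² + 3368) = 1765*(961 + 3368) = 1765*4329 = 7640685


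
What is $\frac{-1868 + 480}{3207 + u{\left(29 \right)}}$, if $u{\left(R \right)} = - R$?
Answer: $- \frac{694}{1589} \approx -0.43675$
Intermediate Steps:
$\frac{-1868 + 480}{3207 + u{\left(29 \right)}} = \frac{-1868 + 480}{3207 - 29} = - \frac{1388}{3207 - 29} = - \frac{1388}{3178} = \left(-1388\right) \frac{1}{3178} = - \frac{694}{1589}$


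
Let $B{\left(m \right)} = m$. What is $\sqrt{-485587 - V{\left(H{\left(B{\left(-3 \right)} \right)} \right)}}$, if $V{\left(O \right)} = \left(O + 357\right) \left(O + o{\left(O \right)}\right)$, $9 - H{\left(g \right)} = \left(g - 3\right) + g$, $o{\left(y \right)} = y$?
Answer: $i \sqrt{499087} \approx 706.46 i$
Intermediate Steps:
$H{\left(g \right)} = 12 - 2 g$ ($H{\left(g \right)} = 9 - \left(\left(g - 3\right) + g\right) = 9 - \left(\left(-3 + g\right) + g\right) = 9 - \left(-3 + 2 g\right) = 12 - 2 g$)
$V{\left(O \right)} = 2 O \left(357 + O\right)$ ($V{\left(O \right)} = \left(O + 357\right) \left(O + O\right) = \left(357 + O\right) 2 O = 2 O \left(357 + O\right)$)
$\sqrt{-485587 - V{\left(H{\left(B{\left(-3 \right)} \right)} \right)}} = \sqrt{-485587 - 2 \left(12 - -6\right) \left(357 + \left(12 - -6\right)\right)} = \sqrt{-485587 - 2 \left(12 + 6\right) \left(357 + \left(12 + 6\right)\right)} = \sqrt{-485587 - 2 \cdot 18 \left(357 + 18\right)} = \sqrt{-485587 - 2 \cdot 18 \cdot 375} = \sqrt{-485587 - 13500} = \sqrt{-499087} = i \sqrt{499087}$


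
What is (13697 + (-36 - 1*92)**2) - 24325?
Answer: 5756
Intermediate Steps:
(13697 + (-36 - 1*92)**2) - 24325 = (13697 + (-36 - 92)**2) - 24325 = (13697 + (-128)**2) - 24325 = (13697 + 16384) - 24325 = 30081 - 24325 = 5756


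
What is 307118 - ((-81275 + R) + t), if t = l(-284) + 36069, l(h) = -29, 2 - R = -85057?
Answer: 267294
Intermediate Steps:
R = 85059 (R = 2 - 1*(-85057) = 2 + 85057 = 85059)
t = 36040 (t = -29 + 36069 = 36040)
307118 - ((-81275 + R) + t) = 307118 - ((-81275 + 85059) + 36040) = 307118 - (3784 + 36040) = 307118 - 1*39824 = 307118 - 39824 = 267294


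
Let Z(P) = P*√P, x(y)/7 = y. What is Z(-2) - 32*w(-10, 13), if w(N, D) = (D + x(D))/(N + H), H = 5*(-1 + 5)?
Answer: -1664/5 - 2*I*√2 ≈ -332.8 - 2.8284*I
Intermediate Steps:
x(y) = 7*y
H = 20 (H = 5*4 = 20)
w(N, D) = 8*D/(20 + N) (w(N, D) = (D + 7*D)/(N + 20) = (8*D)/(20 + N) = 8*D/(20 + N))
Z(P) = P^(3/2)
Z(-2) - 32*w(-10, 13) = (-2)^(3/2) - 256*13/(20 - 10) = -2*I*√2 - 256*13/10 = -2*I*√2 - 32*52/5 = -2*I*√2 - 1664/5 = -1664/5 - 2*I*√2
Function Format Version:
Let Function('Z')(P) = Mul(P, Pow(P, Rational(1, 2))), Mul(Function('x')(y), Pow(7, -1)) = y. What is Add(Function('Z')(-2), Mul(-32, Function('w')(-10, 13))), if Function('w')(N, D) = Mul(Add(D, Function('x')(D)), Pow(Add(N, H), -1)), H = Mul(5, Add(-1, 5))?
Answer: Add(Rational(-1664, 5), Mul(-2, I, Pow(2, Rational(1, 2)))) ≈ Add(-332.80, Mul(-2.8284, I))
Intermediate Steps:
Function('x')(y) = Mul(7, y)
H = 20 (H = Mul(5, 4) = 20)
Function('w')(N, D) = Mul(8, D, Pow(Add(20, N), -1)) (Function('w')(N, D) = Mul(Add(D, Mul(7, D)), Pow(Add(N, 20), -1)) = Mul(Mul(8, D), Pow(Add(20, N), -1)) = Mul(8, D, Pow(Add(20, N), -1)))
Function('Z')(P) = Pow(P, Rational(3, 2))
Add(Function('Z')(-2), Mul(-32, Function('w')(-10, 13))) = Add(Pow(-2, Rational(3, 2)), Mul(-32, Mul(8, 13, Pow(Add(20, -10), -1)))) = Add(Mul(-2, I, Pow(2, Rational(1, 2))), Mul(-32, Mul(8, 13, Pow(10, -1)))) = Add(Mul(-2, I, Pow(2, Rational(1, 2))), Mul(-32, Mul(8, 13, Rational(1, 10)))) = Add(Mul(-2, I, Pow(2, Rational(1, 2))), Mul(-32, Rational(52, 5))) = Add(Mul(-2, I, Pow(2, Rational(1, 2))), Rational(-1664, 5)) = Add(Rational(-1664, 5), Mul(-2, I, Pow(2, Rational(1, 2))))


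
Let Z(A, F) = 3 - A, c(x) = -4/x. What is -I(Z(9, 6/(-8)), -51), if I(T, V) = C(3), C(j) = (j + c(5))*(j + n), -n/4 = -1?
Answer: -77/5 ≈ -15.400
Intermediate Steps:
n = 4 (n = -4*(-1) = 4)
C(j) = (4 + j)*(-4/5 + j) (C(j) = (j - 4/5)*(j + 4) = (j - 4*1/5)*(4 + j) = (j - 4/5)*(4 + j) = (-4/5 + j)*(4 + j) = (4 + j)*(-4/5 + j))
I(T, V) = 77/5 (I(T, V) = -16/5 + 3**2 + (16/5)*3 = -16/5 + 9 + 48/5 = 77/5)
-I(Z(9, 6/(-8)), -51) = -1*77/5 = -77/5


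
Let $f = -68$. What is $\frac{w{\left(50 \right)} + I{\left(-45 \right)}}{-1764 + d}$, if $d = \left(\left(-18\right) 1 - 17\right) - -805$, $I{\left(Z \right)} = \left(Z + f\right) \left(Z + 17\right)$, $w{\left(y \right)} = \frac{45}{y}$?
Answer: $- \frac{31649}{9940} \approx -3.184$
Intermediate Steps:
$I{\left(Z \right)} = \left(-68 + Z\right) \left(17 + Z\right)$ ($I{\left(Z \right)} = \left(Z - 68\right) \left(Z + 17\right) = \left(-68 + Z\right) \left(17 + Z\right)$)
$d = 770$ ($d = \left(-18 - 17\right) + 805 = -35 + 805 = 770$)
$\frac{w{\left(50 \right)} + I{\left(-45 \right)}}{-1764 + d} = \frac{\frac{45}{50} - \left(-1139 - 2025\right)}{-1764 + 770} = \frac{45 \cdot \frac{1}{50} + \left(-1156 + 2025 + 2295\right)}{-994} = \left(\frac{9}{10} + 3164\right) \left(- \frac{1}{994}\right) = \frac{31649}{10} \left(- \frac{1}{994}\right) = - \frac{31649}{9940}$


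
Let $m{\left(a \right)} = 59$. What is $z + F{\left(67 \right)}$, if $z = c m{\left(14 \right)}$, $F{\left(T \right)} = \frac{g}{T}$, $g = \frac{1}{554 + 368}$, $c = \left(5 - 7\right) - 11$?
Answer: $- \frac{47380657}{61774} \approx -767.0$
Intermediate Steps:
$c = -13$ ($c = -2 - 11 = -13$)
$g = \frac{1}{922} \approx 0.0010846$
$F{\left(T \right)} = \frac{1}{922 T}$
$z = -767$ ($z = \left(-13\right) 59 = -767$)
$z + F{\left(67 \right)} = -767 + \frac{1}{922 \cdot 67} = -767 + \frac{1}{922} \cdot \frac{1}{67} = -767 + \frac{1}{61774} = - \frac{47380657}{61774}$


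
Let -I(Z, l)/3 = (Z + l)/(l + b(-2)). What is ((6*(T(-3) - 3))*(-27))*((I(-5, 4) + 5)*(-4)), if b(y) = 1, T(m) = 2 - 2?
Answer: -54432/5 ≈ -10886.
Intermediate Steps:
T(m) = 0
I(Z, l) = -3*(Z + l)/(1 + l) (I(Z, l) = -3*(Z + l)/(l + 1) = -3*(Z + l)/(1 + l))
((6*(T(-3) - 3))*(-27))*((I(-5, 4) + 5)*(-4)) = ((6*(0 - 3))*(-27))*((3*(-1*(-5) - 1*4)/(1 + 4) + 5)*(-4)) = ((6*(-3))*(-27))*((3*(5 - 4)/5 + 5)*(-4)) = (-18*(-27))*((3*(1/5)*1 + 5)*(-4)) = 486*((3/5 + 5)*(-4)) = 486*((28/5)*(-4)) = 486*(-112/5) = -54432/5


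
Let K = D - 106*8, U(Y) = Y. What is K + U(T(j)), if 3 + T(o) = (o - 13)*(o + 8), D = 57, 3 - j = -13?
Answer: -722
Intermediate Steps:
j = 16 (j = 3 - 1*(-13) = 3 + 13 = 16)
T(o) = -3 + (-13 + o)*(8 + o) (T(o) = -3 + (o - 13)*(o + 8) = -3 + (-13 + o)*(8 + o))
K = -791 (K = 57 - 106*8 = 57 - 848 = -791)
K + U(T(j)) = -791 + (-107 + 16**2 - 5*16) = -791 + (-107 + 256 - 80) = -791 + 69 = -722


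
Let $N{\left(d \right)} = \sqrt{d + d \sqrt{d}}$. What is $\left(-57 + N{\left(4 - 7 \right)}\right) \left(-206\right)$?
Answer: $11742 - 206 \sqrt{-3 - 3 i \sqrt{3}} \approx 11490.0 + 436.99 i$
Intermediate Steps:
$N{\left(d \right)} = \sqrt{d + d^{\frac{3}{2}}}$
$\left(-57 + N{\left(4 - 7 \right)}\right) \left(-206\right) = \left(-57 + \sqrt{\left(4 - 7\right) + \left(4 - 7\right)^{\frac{3}{2}}}\right) \left(-206\right) = \left(-57 + \sqrt{-3 + \left(-3\right)^{\frac{3}{2}}}\right) \left(-206\right) = \left(-57 + \sqrt{-3 - 3 i \sqrt{3}}\right) \left(-206\right) = 11742 - 206 \sqrt{-3 - 3 i \sqrt{3}}$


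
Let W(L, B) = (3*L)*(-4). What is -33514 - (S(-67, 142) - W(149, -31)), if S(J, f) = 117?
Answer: -35419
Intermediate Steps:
W(L, B) = -12*L
-33514 - (S(-67, 142) - W(149, -31)) = -33514 - (117 - (-12)*149) = -33514 - (117 - 1*(-1788)) = -33514 - (117 + 1788) = -33514 - 1*1905 = -33514 - 1905 = -35419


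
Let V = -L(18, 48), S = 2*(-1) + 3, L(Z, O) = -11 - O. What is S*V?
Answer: 59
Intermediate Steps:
S = 1 (S = -2 + 3 = 1)
V = 59 (V = -(-11 - 1*48) = -(-11 - 48) = -1*(-59) = 59)
S*V = 1*59 = 59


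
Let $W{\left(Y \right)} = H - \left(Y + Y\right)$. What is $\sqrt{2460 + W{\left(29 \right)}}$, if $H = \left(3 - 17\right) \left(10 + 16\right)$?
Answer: $\sqrt{2038} \approx 45.144$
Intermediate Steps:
$H = -364$ ($H = \left(-14\right) 26 = -364$)
$W{\left(Y \right)} = -364 - 2 Y$ ($W{\left(Y \right)} = -364 - \left(Y + Y\right) = -364 - 2 Y$)
$\sqrt{2460 + W{\left(29 \right)}} = \sqrt{2460 - 422} = \sqrt{2038}$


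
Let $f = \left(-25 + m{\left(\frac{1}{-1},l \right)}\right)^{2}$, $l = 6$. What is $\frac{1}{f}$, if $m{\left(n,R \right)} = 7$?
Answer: $\frac{1}{324} \approx 0.0030864$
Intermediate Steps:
$f = 324$ ($f = \left(-25 + 7\right)^{2} = \left(-18\right)^{2} = 324$)
$\frac{1}{f} = \frac{1}{324}$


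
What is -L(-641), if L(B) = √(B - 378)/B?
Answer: I*√1019/641 ≈ 0.0498*I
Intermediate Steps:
L(B) = √(-378 + B)/B
-L(-641) = -√(-378 - 641)/(-641) = -(-1)*√(-1019)/641 = -(-1)*I*√1019/641 = I*√1019/641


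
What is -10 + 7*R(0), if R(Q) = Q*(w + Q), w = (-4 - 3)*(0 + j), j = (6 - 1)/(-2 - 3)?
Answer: -10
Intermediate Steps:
j = -1 (j = 5/(-5) = 5*(-⅕) = -1)
w = 7 (w = (-4 - 3)*(0 - 1) = -7*(-1) = 7)
R(Q) = Q*(7 + Q)
-10 + 7*R(0) = -10 + 7*(0*(7 + 0)) = -10 + 7*(0*7) = -10 + 7*0 = -10 + 0 = -10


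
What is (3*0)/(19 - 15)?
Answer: 0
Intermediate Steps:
(3*0)/(19 - 15) = 0/4 = 0*(¼) = 0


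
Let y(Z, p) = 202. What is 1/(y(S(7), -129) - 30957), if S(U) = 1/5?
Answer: -1/30755 ≈ -3.2515e-5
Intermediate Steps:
S(U) = ⅕
1/(y(S(7), -129) - 30957) = 1/(202 - 30957) = 1/(-30755) = -1/30755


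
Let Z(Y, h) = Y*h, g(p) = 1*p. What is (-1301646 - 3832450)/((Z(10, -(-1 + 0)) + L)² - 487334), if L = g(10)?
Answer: 2567048/243467 ≈ 10.544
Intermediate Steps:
g(p) = p
L = 10
(-1301646 - 3832450)/((Z(10, -(-1 + 0)) + L)² - 487334) = (-1301646 - 3832450)/((10*(-(-1 + 0)) + 10)² - 487334) = -5134096/((10*(-1*(-1)) + 10)² - 487334) = -5134096/((10*1 + 10)² - 487334) = -5134096/((10 + 10)² - 487334) = -5134096/(20² - 487334) = -5134096/(400 - 487334) = -5134096/(-486934) = -5134096*(-1/486934) = 2567048/243467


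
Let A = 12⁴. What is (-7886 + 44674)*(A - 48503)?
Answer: -1021492396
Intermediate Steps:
A = 20736
(-7886 + 44674)*(A - 48503) = (-7886 + 44674)*(20736 - 48503) = 36788*(-27767) = -1021492396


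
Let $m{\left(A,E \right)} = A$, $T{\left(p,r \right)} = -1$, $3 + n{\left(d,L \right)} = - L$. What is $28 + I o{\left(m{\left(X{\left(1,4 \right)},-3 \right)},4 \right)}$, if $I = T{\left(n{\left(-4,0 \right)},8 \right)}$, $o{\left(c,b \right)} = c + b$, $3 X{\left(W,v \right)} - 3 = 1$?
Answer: $\frac{68}{3} \approx 22.667$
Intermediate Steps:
$X{\left(W,v \right)} = \frac{4}{3}$ ($X{\left(W,v \right)} = 1 + \frac{1}{3} \cdot 1 = 1 + \frac{1}{3} = \frac{4}{3}$)
$n{\left(d,L \right)} = -3 - L$
$o{\left(c,b \right)} = b + c$
$I = -1$
$28 + I o{\left(m{\left(X{\left(1,4 \right)},-3 \right)},4 \right)} = 28 - \left(4 + \frac{4}{3}\right) = 28 - \frac{16}{3} = \frac{68}{3}$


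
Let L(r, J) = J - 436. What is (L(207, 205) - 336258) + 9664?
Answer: -326825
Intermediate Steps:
L(r, J) = -436 + J
(L(207, 205) - 336258) + 9664 = ((-436 + 205) - 336258) + 9664 = (-231 - 336258) + 9664 = -336489 + 9664 = -326825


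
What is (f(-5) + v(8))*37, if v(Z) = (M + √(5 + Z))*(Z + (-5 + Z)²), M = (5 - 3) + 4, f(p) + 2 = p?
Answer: 3515 + 629*√13 ≈ 5782.9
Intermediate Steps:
f(p) = -2 + p
M = 6 (M = 2 + 4 = 6)
v(Z) = (6 + √(5 + Z))*(Z + (-5 + Z)²)
(f(-5) + v(8))*37 = ((-2 - 5) + (6*8 + 6*(-5 + 8)² + 8*√(5 + 8) + (-5 + 8)²*√(5 + 8)))*37 = (-7 + (48 + 6*3² + 8*√13 + 3²*√13))*37 = (-7 + (48 + 6*9 + 8*√13 + 9*√13))*37 = (-7 + (48 + 54 + 8*√13 + 9*√13))*37 = (-7 + (102 + 17*√13))*37 = (95 + 17*√13)*37 = 3515 + 629*√13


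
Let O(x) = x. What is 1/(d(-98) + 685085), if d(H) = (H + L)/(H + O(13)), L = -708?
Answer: 85/58233031 ≈ 1.4597e-6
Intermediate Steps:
d(H) = (-708 + H)/(13 + H) (d(H) = (H - 708)/(H + 13) = (-708 + H)/(13 + H))
1/(d(-98) + 685085) = 1/((-708 - 98)/(13 - 98) + 685085) = 1/(-806/(-85) + 685085) = 1/(-1/85*(-806) + 685085) = 1/(806/85 + 685085) = 1/(58233031/85) = 85/58233031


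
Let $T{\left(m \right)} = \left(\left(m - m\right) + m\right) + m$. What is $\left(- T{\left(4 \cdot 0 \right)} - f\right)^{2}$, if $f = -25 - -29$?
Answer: $16$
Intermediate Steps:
$T{\left(m \right)} = 2 m$ ($T{\left(m \right)} = \left(0 + m\right) + m = m + m = 2 m$)
$f = 4$ ($f = -25 + 29 = 4$)
$\left(- T{\left(4 \cdot 0 \right)} - f\right)^{2} = \left(- 2 \cdot 4 \cdot 0 - 4\right)^{2} = \left(- 2 \cdot 0 - 4\right)^{2} = \left(\left(-1\right) 0 - 4\right)^{2} = \left(0 - 4\right)^{2} = \left(-4\right)^{2} = 16$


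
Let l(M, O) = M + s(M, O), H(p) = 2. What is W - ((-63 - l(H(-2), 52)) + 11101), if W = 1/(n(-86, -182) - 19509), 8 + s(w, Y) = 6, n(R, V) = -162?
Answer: -217128499/19671 ≈ -11038.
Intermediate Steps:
s(w, Y) = -2 (s(w, Y) = -8 + 6 = -2)
W = -1/19671 (W = 1/(-162 - 19509) = 1/(-19671) = -1/19671 ≈ -5.0836e-5)
l(M, O) = -2 + M (l(M, O) = M - 2 = -2 + M)
W - ((-63 - l(H(-2), 52)) + 11101) = -1/19671 - ((-63 - (-2 + 2)) + 11101) = -1/19671 - ((-63 - 1*0) + 11101) = -1/19671 - ((-63 + 0) + 11101) = -1/19671 - (-63 + 11101) = -1/19671 - 1*11038 = -1/19671 - 11038 = -217128499/19671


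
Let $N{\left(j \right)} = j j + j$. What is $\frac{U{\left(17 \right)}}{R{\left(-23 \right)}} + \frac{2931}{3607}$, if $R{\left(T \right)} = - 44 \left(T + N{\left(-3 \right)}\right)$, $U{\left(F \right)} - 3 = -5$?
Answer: $\frac{1092587}{1349018} \approx 0.80991$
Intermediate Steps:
$U{\left(F \right)} = -2$ ($U{\left(F \right)} = 3 - 5 = -2$)
$N{\left(j \right)} = j + j^{2}$ ($N{\left(j \right)} = j^{2} + j = j + j^{2}$)
$R{\left(T \right)} = -264 - 44 T$ ($R{\left(T \right)} = - 44 \left(T - 3 \left(1 - 3\right)\right) = - 44 \left(T - -6\right) = - 44 \left(T + 6\right) = - 44 \left(6 + T\right) = -264 - 44 T$)
$\frac{U{\left(17 \right)}}{R{\left(-23 \right)}} + \frac{2931}{3607} = - \frac{2}{-264 - -1012} + \frac{2931}{3607} = - \frac{2}{-264 + 1012} + 2931 \cdot \frac{1}{3607} = - \frac{2}{748} + \frac{2931}{3607} = \left(-2\right) \frac{1}{748} + \frac{2931}{3607} = - \frac{1}{374} + \frac{2931}{3607} = \frac{1092587}{1349018}$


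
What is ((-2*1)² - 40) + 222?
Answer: 186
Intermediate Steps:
((-2*1)² - 40) + 222 = ((-2)² - 40) + 222 = (4 - 40) + 222 = -36 + 222 = 186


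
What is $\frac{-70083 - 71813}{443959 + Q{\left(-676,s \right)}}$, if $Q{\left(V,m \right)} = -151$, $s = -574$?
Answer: $- \frac{17737}{55476} \approx -0.31972$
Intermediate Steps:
$\frac{-70083 - 71813}{443959 + Q{\left(-676,s \right)}} = \frac{-70083 - 71813}{443959 - 151} = - \frac{141896}{443808} = \left(-141896\right) \frac{1}{443808} = - \frac{17737}{55476}$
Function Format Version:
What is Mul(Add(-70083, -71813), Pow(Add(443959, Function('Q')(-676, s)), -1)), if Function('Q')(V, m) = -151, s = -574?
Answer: Rational(-17737, 55476) ≈ -0.31972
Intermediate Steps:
Mul(Add(-70083, -71813), Pow(Add(443959, Function('Q')(-676, s)), -1)) = Mul(Add(-70083, -71813), Pow(Add(443959, -151), -1)) = Mul(-141896, Pow(443808, -1)) = Mul(-141896, Rational(1, 443808)) = Rational(-17737, 55476)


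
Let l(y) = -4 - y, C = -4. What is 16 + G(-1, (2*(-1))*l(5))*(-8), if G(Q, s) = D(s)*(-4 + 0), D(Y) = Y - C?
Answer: 720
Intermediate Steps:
D(Y) = 4 + Y (D(Y) = Y - 1*(-4) = Y + 4 = 4 + Y)
G(Q, s) = -16 - 4*s (G(Q, s) = (4 + s)*(-4 + 0) = (4 + s)*(-4) = -16 - 4*s)
16 + G(-1, (2*(-1))*l(5))*(-8) = 16 + (-16 - 4*2*(-1)*(-4 - 1*5))*(-8) = 16 + (-16 - (-8)*(-4 - 5))*(-8) = 16 + (-16 - (-8)*(-9))*(-8) = 16 + (-16 - 4*18)*(-8) = 16 + (-16 - 72)*(-8) = 16 - 88*(-8) = 16 + 704 = 720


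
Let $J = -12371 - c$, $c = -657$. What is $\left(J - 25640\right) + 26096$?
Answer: $-11258$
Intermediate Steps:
$J = -11714$ ($J = -12371 - -657 = -12371 + 657 = -11714$)
$\left(J - 25640\right) + 26096 = \left(-11714 - 25640\right) + 26096 = -37354 + 26096 = -11258$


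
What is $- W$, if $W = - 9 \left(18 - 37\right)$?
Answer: $-171$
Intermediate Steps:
$W = 171$ ($W = \left(-9\right) \left(-19\right) = 171$)
$- W = \left(-1\right) 171 = -171$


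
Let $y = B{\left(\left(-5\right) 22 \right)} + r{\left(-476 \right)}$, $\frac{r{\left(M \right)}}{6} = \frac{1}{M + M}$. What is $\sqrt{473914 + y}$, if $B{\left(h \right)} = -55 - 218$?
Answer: $\frac{\sqrt{26828920447}}{238} \approx 688.22$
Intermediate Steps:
$r{\left(M \right)} = \frac{3}{M}$ ($r{\left(M \right)} = \frac{6}{M + M} = \frac{6}{2 M} = 6 \frac{1}{2 M} = \frac{3}{M}$)
$B{\left(h \right)} = -273$
$y = - \frac{129951}{476}$ ($y = -273 + \frac{3}{-476} = -273 + 3 \left(- \frac{1}{476}\right) = -273 - \frac{3}{476} = - \frac{129951}{476} \approx -273.01$)
$\sqrt{473914 + y} = \sqrt{473914 - \frac{129951}{476}} = \sqrt{\frac{225453113}{476}} = \frac{\sqrt{26828920447}}{238}$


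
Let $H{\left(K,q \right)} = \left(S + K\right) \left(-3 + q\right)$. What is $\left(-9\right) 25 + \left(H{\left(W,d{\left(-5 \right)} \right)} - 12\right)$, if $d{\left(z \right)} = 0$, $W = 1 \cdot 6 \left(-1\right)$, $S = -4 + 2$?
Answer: $-213$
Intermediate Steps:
$S = -2$
$W = -6$ ($W = 6 \left(-1\right) = -6$)
$H{\left(K,q \right)} = \left(-3 + q\right) \left(-2 + K\right)$ ($H{\left(K,q \right)} = \left(-2 + K\right) \left(-3 + q\right) = \left(-3 + q\right) \left(-2 + K\right)$)
$\left(-9\right) 25 + \left(H{\left(W,d{\left(-5 \right)} \right)} - 12\right) = \left(-9\right) 25 - -12 = -225 + \left(\left(6 + 18 + 0 + 0\right) - 12\right) = -225 + \left(24 - 12\right) = -225 + 12 = -213$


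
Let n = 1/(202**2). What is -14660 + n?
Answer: -598186639/40804 ≈ -14660.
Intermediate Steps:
n = 1/40804 ≈ 2.4507e-5
-14660 + n = -14660 + 1/40804 = -598186639/40804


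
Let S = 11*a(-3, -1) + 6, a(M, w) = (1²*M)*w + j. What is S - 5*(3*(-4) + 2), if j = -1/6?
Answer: 523/6 ≈ 87.167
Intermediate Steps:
j = -⅙ (j = -1*⅙ = -⅙ ≈ -0.16667)
a(M, w) = -⅙ + M*w (a(M, w) = (1²*M)*w - ⅙ = (1*M)*w - ⅙ = M*w - ⅙ = -⅙ + M*w)
S = 223/6 (S = 11*(-⅙ - 3*(-1)) + 6 = 11*(-⅙ + 3) + 6 = 11*(17/6) + 6 = 187/6 + 6 = 223/6 ≈ 37.167)
S - 5*(3*(-4) + 2) = 223/6 - 5*(3*(-4) + 2) = 223/6 - 5*(-12 + 2) = 223/6 - 5*(-10) = 223/6 - 1*(-50) = 223/6 + 50 = 523/6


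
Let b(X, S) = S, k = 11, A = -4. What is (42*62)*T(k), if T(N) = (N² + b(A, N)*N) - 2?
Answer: 624960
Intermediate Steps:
T(N) = -2 + 2*N² (T(N) = (N² + N*N) - 2 = (N² + N²) - 2 = 2*N² - 2 = -2 + 2*N²)
(42*62)*T(k) = (42*62)*(-2 + 2*11²) = 2604*(-2 + 2*121) = 2604*(-2 + 242) = 2604*240 = 624960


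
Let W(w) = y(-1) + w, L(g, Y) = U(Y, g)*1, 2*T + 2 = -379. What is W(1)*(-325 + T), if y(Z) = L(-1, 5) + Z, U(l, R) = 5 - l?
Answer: 0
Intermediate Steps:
T = -381/2 (T = -1 + (1/2)*(-379) = -1 - 379/2 = -381/2 ≈ -190.50)
L(g, Y) = 5 - Y (L(g, Y) = (5 - Y)*1 = 5 - Y)
y(Z) = Z (y(Z) = (5 - 1*5) + Z = (5 - 5) + Z = 0 + Z = Z)
W(w) = -1 + w
W(1)*(-325 + T) = (-1 + 1)*(-325 - 381/2) = 0*(-1031/2) = 0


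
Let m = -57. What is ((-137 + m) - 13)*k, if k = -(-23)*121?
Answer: -576081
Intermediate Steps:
k = 2783 (k = -1*(-2783) = 2783)
((-137 + m) - 13)*k = ((-137 - 57) - 13)*2783 = (-194 - 13)*2783 = -207*2783 = -576081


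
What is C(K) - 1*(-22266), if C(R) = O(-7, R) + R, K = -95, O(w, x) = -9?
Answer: 22162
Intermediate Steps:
C(R) = -9 + R
C(K) - 1*(-22266) = (-9 - 95) - 1*(-22266) = -104 + 22266 = 22162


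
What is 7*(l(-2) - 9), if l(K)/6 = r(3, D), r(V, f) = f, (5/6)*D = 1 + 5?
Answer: 1197/5 ≈ 239.40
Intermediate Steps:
D = 36/5 (D = 6*(1 + 5)/5 = (6/5)*6 = 36/5 ≈ 7.2000)
l(K) = 216/5 (l(K) = 6*(36/5) = 216/5)
7*(l(-2) - 9) = 7*(216/5 - 9) = 7*(171/5) = 1197/5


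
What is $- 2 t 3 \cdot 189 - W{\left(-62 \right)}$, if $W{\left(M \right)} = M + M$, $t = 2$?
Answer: $-2144$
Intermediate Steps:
$W{\left(M \right)} = 2 M$
$- 2 t 3 \cdot 189 - W{\left(-62 \right)} = \left(-2\right) 2 \cdot 3 \cdot 189 - 2 \left(-62\right) = \left(-4\right) 3 \cdot 189 - -124 = \left(-12\right) 189 + 124 = -2268 + 124 = -2144$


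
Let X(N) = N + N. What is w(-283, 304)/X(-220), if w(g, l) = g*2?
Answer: 283/220 ≈ 1.2864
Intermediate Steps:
w(g, l) = 2*g
X(N) = 2*N
w(-283, 304)/X(-220) = (2*(-283))/((2*(-220))) = -566/(-440) = -566*(-1/440) = 283/220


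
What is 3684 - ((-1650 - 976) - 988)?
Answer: 7298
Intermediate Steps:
3684 - ((-1650 - 976) - 988) = 3684 - (-2626 - 988) = 3684 - 1*(-3614) = 3684 + 3614 = 7298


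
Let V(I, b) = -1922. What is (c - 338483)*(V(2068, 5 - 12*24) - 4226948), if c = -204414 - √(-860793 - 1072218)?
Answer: 2295840836390 + 12686610*I*√214779 ≈ 2.2958e+12 + 5.8795e+9*I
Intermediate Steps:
c = -204414 - 3*I*√214779 (c = -204414 - √(-1933011) = -204414 - 3*I*√214779 ≈ -2.0441e+5 - 1390.3*I)
(c - 338483)*(V(2068, 5 - 12*24) - 4226948) = ((-204414 - 3*I*√214779) - 338483)*(-1922 - 4226948) = (-542897 - 3*I*√214779)*(-4228870) = 2295840836390 + 12686610*I*√214779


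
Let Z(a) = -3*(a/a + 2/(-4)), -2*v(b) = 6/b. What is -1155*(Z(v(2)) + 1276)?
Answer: -2944095/2 ≈ -1.4720e+6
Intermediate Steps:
v(b) = -3/b
Z(a) = -3/2 (Z(a) = -3*(1 + 2*(-¼)) = -3*(1 - ½) = -3*½ = -3/2)
-1155*(Z(v(2)) + 1276) = -1155*(-3/2 + 1276) = -1155*2549/2 = -2944095/2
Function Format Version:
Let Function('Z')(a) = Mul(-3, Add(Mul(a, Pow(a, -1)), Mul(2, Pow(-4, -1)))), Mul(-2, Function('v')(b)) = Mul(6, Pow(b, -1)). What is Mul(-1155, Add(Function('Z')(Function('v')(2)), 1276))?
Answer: Rational(-2944095, 2) ≈ -1.4720e+6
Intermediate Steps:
Function('v')(b) = Mul(-3, Pow(b, -1)) (Function('v')(b) = Mul(Rational(-1, 2), Mul(6, Pow(b, -1))) = Mul(-3, Pow(b, -1)))
Function('Z')(a) = Rational(-3, 2) (Function('Z')(a) = Mul(-3, Add(1, Mul(2, Rational(-1, 4)))) = Mul(-3, Add(1, Rational(-1, 2))) = Mul(-3, Rational(1, 2)) = Rational(-3, 2))
Mul(-1155, Add(Function('Z')(Function('v')(2)), 1276)) = Mul(-1155, Add(Rational(-3, 2), 1276)) = Mul(-1155, Rational(2549, 2)) = Rational(-2944095, 2)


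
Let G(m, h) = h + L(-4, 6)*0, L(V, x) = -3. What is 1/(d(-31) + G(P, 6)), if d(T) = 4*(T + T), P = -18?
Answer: -1/242 ≈ -0.0041322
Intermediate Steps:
G(m, h) = h (G(m, h) = h - 3*0 = h + 0 = h)
d(T) = 8*T (d(T) = 4*(2*T) = 8*T)
1/(d(-31) + G(P, 6)) = 1/(8*(-31) + 6) = 1/(-248 + 6) = 1/(-242) = -1/242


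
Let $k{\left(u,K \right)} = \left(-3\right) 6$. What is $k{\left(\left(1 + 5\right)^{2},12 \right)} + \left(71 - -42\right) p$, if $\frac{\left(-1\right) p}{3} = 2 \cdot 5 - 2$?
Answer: $-2730$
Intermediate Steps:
$k{\left(u,K \right)} = -18$
$p = -24$ ($p = - 3 \left(2 \cdot 5 - 2\right) = - 3 \left(10 - 2\right) = \left(-3\right) 8 = -24$)
$k{\left(\left(1 + 5\right)^{2},12 \right)} + \left(71 - -42\right) p = -18 + \left(71 - -42\right) \left(-24\right) = -18 + \left(71 + 42\right) \left(-24\right) = -18 + 113 \left(-24\right) = -18 - 2712 = -2730$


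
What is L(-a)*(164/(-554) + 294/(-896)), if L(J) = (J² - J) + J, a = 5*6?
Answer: -2489625/4432 ≈ -561.74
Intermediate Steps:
a = 30
L(J) = J²
L(-a)*(164/(-554) + 294/(-896)) = (-1*30)²*(164/(-554) + 294/(-896)) = (-30)²*(164*(-1/554) + 294*(-1/896)) = 900*(-82/277 - 21/64) = 900*(-11065/17728) = -2489625/4432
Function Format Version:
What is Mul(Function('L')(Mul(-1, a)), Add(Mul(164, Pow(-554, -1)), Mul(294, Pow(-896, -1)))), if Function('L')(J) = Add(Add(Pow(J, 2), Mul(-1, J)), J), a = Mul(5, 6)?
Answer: Rational(-2489625, 4432) ≈ -561.74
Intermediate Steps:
a = 30
Function('L')(J) = Pow(J, 2)
Mul(Function('L')(Mul(-1, a)), Add(Mul(164, Pow(-554, -1)), Mul(294, Pow(-896, -1)))) = Mul(Pow(Mul(-1, 30), 2), Add(Mul(164, Pow(-554, -1)), Mul(294, Pow(-896, -1)))) = Mul(Pow(-30, 2), Add(Mul(164, Rational(-1, 554)), Mul(294, Rational(-1, 896)))) = Mul(900, Add(Rational(-82, 277), Rational(-21, 64))) = Mul(900, Rational(-11065, 17728)) = Rational(-2489625, 4432)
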